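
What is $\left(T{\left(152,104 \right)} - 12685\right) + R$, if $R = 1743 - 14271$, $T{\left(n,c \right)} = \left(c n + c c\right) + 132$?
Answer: $1543$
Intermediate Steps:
$T{\left(n,c \right)} = 132 + c^{2} + c n$ ($T{\left(n,c \right)} = \left(c n + c^{2}\right) + 132 = \left(c^{2} + c n\right) + 132 = 132 + c^{2} + c n$)
$R = -12528$ ($R = 1743 - 14271 = -12528$)
$\left(T{\left(152,104 \right)} - 12685\right) + R = \left(\left(132 + 104^{2} + 104 \cdot 152\right) - 12685\right) - 12528 = \left(\left(132 + 10816 + 15808\right) - 12685\right) - 12528 = \left(26756 - 12685\right) - 12528 = 14071 - 12528 = 1543$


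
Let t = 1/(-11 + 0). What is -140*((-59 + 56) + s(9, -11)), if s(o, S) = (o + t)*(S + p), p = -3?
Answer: 196700/11 ≈ 17882.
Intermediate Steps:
t = -1/11 (t = 1/(-11) = -1/11 ≈ -0.090909)
s(o, S) = (-3 + S)*(-1/11 + o) (s(o, S) = (o - 1/11)*(S - 3) = (-1/11 + o)*(-3 + S) = (-3 + S)*(-1/11 + o))
-140*((-59 + 56) + s(9, -11)) = -140*((-59 + 56) + (3/11 - 3*9 - 1/11*(-11) - 11*9)) = -140*(-3 + (3/11 - 27 + 1 - 99)) = -140*(-3 - 1372/11) = -140*(-1405/11) = 196700/11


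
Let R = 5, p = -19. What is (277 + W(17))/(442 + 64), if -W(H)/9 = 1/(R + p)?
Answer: 169/308 ≈ 0.54870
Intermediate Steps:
W(H) = 9/14 (W(H) = -9/(5 - 19) = -9/(-14) = -9*(-1/14) = 9/14)
(277 + W(17))/(442 + 64) = (277 + 9/14)/(442 + 64) = (3887/14)/506 = (3887/14)*(1/506) = 169/308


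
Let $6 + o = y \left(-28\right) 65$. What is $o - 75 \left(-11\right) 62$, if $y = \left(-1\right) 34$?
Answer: $113024$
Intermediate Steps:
$y = -34$
$o = 61874$ ($o = -6 + \left(-34\right) \left(-28\right) 65 = -6 + 952 \cdot 65 = -6 + 61880 = 61874$)
$o - 75 \left(-11\right) 62 = 61874 - 75 \left(-11\right) 62 = 61874 - \left(-825\right) 62 = 61874 - -51150 = 61874 + 51150 = 113024$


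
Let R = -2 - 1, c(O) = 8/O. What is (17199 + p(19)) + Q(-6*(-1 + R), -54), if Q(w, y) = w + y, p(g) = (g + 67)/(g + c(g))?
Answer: 6336995/369 ≈ 17173.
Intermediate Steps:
R = -3
p(g) = (67 + g)/(g + 8/g) (p(g) = (g + 67)/(g + 8/g) = (67 + g)/(g + 8/g))
(17199 + p(19)) + Q(-6*(-1 + R), -54) = (17199 + 19*(67 + 19)/(8 + 19²)) + (-6*(-1 - 3) - 54) = (17199 + 19*86/(8 + 361)) + (-6*(-4) - 54) = (17199 + 19*86/369) + (24 - 54) = (17199 + 19*(1/369)*86) - 30 = (17199 + 1634/369) - 30 = 6348065/369 - 30 = 6336995/369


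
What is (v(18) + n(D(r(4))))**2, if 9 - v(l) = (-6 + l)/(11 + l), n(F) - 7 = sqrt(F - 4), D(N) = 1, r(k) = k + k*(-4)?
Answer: 201781/841 + 904*I*sqrt(3)/29 ≈ 239.93 + 53.992*I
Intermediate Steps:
r(k) = -3*k (r(k) = k - 4*k = -3*k)
n(F) = 7 + sqrt(-4 + F) (n(F) = 7 + sqrt(F - 4) = 7 + sqrt(-4 + F))
v(l) = 9 - (-6 + l)/(11 + l)
(v(18) + n(D(r(4))))**2 = ((105 + 8*18)/(11 + 18) + (7 + sqrt(-4 + 1)))**2 = ((105 + 144)/29 + (7 + sqrt(-3)))**2 = ((1/29)*249 + (7 + I*sqrt(3)))**2 = (249/29 + (7 + I*sqrt(3)))**2 = (452/29 + I*sqrt(3))**2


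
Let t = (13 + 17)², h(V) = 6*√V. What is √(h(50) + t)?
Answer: √(900 + 30*√2) ≈ 30.699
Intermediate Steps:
t = 900 (t = 30² = 900)
√(h(50) + t) = √(6*√50 + 900) = √(6*(5*√2) + 900) = √(30*√2 + 900) = √(900 + 30*√2)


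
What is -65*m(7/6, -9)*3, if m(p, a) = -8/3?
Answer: 520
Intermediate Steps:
m(p, a) = -8/3 (m(p, a) = -8*⅓ = -8/3)
-65*m(7/6, -9)*3 = -65*(-8/3)*3 = (520/3)*3 = 520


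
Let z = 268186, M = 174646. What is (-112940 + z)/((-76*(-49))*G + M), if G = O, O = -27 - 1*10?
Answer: 77623/18429 ≈ 4.2120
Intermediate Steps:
O = -37 (O = -27 - 10 = -37)
G = -37
(-112940 + z)/((-76*(-49))*G + M) = (-112940 + 268186)/(-76*(-49)*(-37) + 174646) = 155246/(3724*(-37) + 174646) = 155246/(-137788 + 174646) = 155246/36858 = 155246*(1/36858) = 77623/18429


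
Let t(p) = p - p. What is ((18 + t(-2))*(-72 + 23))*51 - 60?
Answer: -45042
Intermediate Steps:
t(p) = 0
((18 + t(-2))*(-72 + 23))*51 - 60 = ((18 + 0)*(-72 + 23))*51 - 60 = (18*(-49))*51 - 60 = -882*51 - 60 = -44982 - 60 = -45042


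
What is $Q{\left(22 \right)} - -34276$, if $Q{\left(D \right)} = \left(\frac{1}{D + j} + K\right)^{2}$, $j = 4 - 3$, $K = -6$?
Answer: $\frac{18150773}{529} \approx 34312.0$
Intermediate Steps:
$j = 1$ ($j = 4 - 3 = 1$)
$Q{\left(D \right)} = \left(-6 + \frac{1}{1 + D}\right)^{2}$ ($Q{\left(D \right)} = \left(\frac{1}{D + 1} - 6\right)^{2} = \left(\frac{1}{1 + D} - 6\right)^{2} = \left(-6 + \frac{1}{1 + D}\right)^{2}$)
$Q{\left(22 \right)} - -34276 = \frac{\left(5 + 6 \cdot 22\right)^{2}}{\left(1 + 22\right)^{2}} - -34276 = \frac{\left(5 + 132\right)^{2}}{529} + 34276 = \frac{137^{2}}{529} + 34276 = \frac{1}{529} \cdot 18769 + 34276 = \frac{18769}{529} + 34276 = \frac{18150773}{529}$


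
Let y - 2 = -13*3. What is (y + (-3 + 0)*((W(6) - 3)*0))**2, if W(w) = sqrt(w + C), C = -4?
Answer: 1369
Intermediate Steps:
W(w) = sqrt(-4 + w) (W(w) = sqrt(w - 4) = sqrt(-4 + w))
y = -37 (y = 2 - 13*3 = 2 - 39 = -37)
(y + (-3 + 0)*((W(6) - 3)*0))**2 = (-37 + (-3 + 0)*((sqrt(-4 + 6) - 3)*0))**2 = (-37 - 3*(sqrt(2) - 3)*0)**2 = (-37 - 3*(-3 + sqrt(2))*0)**2 = (-37 - 3*0)**2 = (-37 + 0)**2 = (-37)**2 = 1369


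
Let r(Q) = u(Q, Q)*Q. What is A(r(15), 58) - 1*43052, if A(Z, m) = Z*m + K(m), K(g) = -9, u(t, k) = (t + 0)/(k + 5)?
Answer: -84817/2 ≈ -42409.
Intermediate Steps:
u(t, k) = t/(5 + k)
r(Q) = Q²/(5 + Q) (r(Q) = (Q/(5 + Q))*Q = Q²/(5 + Q))
A(Z, m) = -9 + Z*m (A(Z, m) = Z*m - 9 = -9 + Z*m)
A(r(15), 58) - 1*43052 = (-9 + (15²/(5 + 15))*58) - 1*43052 = (-9 + (225/20)*58) - 43052 = (-9 + (225*(1/20))*58) - 43052 = (-9 + (45/4)*58) - 43052 = (-9 + 1305/2) - 43052 = 1287/2 - 43052 = -84817/2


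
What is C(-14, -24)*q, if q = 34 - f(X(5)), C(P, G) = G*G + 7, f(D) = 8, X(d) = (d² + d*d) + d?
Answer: 15158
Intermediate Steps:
X(d) = d + 2*d² (X(d) = (d² + d²) + d = 2*d² + d = d + 2*d²)
C(P, G) = 7 + G² (C(P, G) = G² + 7 = 7 + G²)
q = 26 (q = 34 - 1*8 = 34 - 8 = 26)
C(-14, -24)*q = (7 + (-24)²)*26 = (7 + 576)*26 = 583*26 = 15158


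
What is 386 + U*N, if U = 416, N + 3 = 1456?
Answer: 604834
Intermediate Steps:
N = 1453 (N = -3 + 1456 = 1453)
386 + U*N = 386 + 416*1453 = 386 + 604448 = 604834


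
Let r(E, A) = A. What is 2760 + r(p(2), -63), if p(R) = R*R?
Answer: 2697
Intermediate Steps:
p(R) = R²
2760 + r(p(2), -63) = 2760 - 63 = 2697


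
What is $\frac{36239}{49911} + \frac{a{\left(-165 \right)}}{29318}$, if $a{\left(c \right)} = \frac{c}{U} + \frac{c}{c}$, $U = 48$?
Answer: $\frac{16997333503}{23412651168} \approx 0.72599$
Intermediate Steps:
$a{\left(c \right)} = 1 + \frac{c}{48}$ ($a{\left(c \right)} = \frac{c}{48} + \frac{c}{c} = c \frac{1}{48} + 1 = \frac{c}{48} + 1 = 1 + \frac{c}{48}$)
$\frac{36239}{49911} + \frac{a{\left(-165 \right)}}{29318} = \frac{36239}{49911} + \frac{1 + \frac{1}{48} \left(-165\right)}{29318} = 36239 \cdot \frac{1}{49911} + \left(1 - \frac{55}{16}\right) \frac{1}{29318} = \frac{36239}{49911} - \frac{39}{469088} = \frac{16997333503}{23412651168}$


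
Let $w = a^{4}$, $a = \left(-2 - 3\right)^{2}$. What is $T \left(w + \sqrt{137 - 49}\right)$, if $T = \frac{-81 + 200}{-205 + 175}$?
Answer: $- \frac{9296875}{6} - \frac{119 \sqrt{22}}{15} \approx -1.5495 \cdot 10^{6}$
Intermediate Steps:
$a = 25$ ($a = \left(-5\right)^{2} = 25$)
$T = - \frac{119}{30}$ ($T = \frac{119}{-30} = 119 \left(- \frac{1}{30}\right) = - \frac{119}{30} \approx -3.9667$)
$w = 390625$ ($w = 25^{4} = 390625$)
$T \left(w + \sqrt{137 - 49}\right) = - \frac{119 \left(390625 + \sqrt{137 - 49}\right)}{30} = - \frac{119 \left(390625 + \sqrt{88}\right)}{30} = - \frac{119 \left(390625 + 2 \sqrt{22}\right)}{30} = - \frac{9296875}{6} - \frac{119 \sqrt{22}}{15}$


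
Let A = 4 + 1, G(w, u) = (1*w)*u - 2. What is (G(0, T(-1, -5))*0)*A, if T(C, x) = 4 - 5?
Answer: 0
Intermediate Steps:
T(C, x) = -1
G(w, u) = -2 + u*w (G(w, u) = w*u - 2 = u*w - 2 = -2 + u*w)
A = 5
(G(0, T(-1, -5))*0)*A = ((-2 - 1*0)*0)*5 = ((-2 + 0)*0)*5 = -2*0*5 = 0*5 = 0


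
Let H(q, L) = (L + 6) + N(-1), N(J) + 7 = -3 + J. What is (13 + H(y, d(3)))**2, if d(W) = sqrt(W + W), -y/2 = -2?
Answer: (8 + sqrt(6))**2 ≈ 109.19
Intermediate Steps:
y = 4 (y = -2*(-2) = 4)
N(J) = -10 + J (N(J) = -7 + (-3 + J) = -10 + J)
d(W) = sqrt(2)*sqrt(W) (d(W) = sqrt(2*W) = sqrt(2)*sqrt(W))
H(q, L) = -5 + L (H(q, L) = (L + 6) + (-10 - 1) = (6 + L) - 11 = -5 + L)
(13 + H(y, d(3)))**2 = (13 + (-5 + sqrt(2)*sqrt(3)))**2 = (13 + (-5 + sqrt(6)))**2 = (8 + sqrt(6))**2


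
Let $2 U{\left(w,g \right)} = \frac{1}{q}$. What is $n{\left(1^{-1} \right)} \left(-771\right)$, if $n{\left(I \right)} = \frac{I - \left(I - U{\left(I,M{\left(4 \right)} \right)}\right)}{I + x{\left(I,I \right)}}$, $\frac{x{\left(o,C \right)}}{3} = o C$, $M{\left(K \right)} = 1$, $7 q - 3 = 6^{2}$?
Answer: $- \frac{1799}{104} \approx -17.298$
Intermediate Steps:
$q = \frac{39}{7}$ ($q = \frac{3}{7} + \frac{6^{2}}{7} = \frac{3}{7} + \frac{1}{7} \cdot 36 = \frac{3}{7} + \frac{36}{7} = \frac{39}{7} \approx 5.5714$)
$U{\left(w,g \right)} = \frac{7}{78}$ ($U{\left(w,g \right)} = \frac{1}{2 \cdot \frac{39}{7}} = \frac{1}{2} \cdot \frac{7}{39} = \frac{7}{78}$)
$x{\left(o,C \right)} = 3 C o$ ($x{\left(o,C \right)} = 3 o C = 3 C o$)
$n{\left(I \right)} = \frac{7}{78 \left(I + 3 I^{2}\right)}$ ($n{\left(I \right)} = \frac{I - \left(- \frac{7}{78} + I\right)}{I + 3 I I} = \frac{7}{78 \left(I + 3 I^{2}\right)}$)
$n{\left(1^{-1} \right)} \left(-771\right) = \frac{7}{78 \cdot 1^{-1} \left(1 + \frac{3}{1}\right)} \left(-771\right) = \frac{7}{78 \cdot 1 \left(1 + 3 \cdot 1\right)} \left(-771\right) = \frac{7}{78} \cdot 1 \frac{1}{1 + 3} \left(-771\right) = \frac{7}{78} \cdot 1 \cdot \frac{1}{4} \left(-771\right) = \frac{7}{312} \left(-771\right) = - \frac{1799}{104}$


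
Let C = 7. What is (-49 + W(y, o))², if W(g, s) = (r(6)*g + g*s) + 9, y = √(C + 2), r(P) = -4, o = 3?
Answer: 1849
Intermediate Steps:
y = 3 (y = √(7 + 2) = √9 = 3)
W(g, s) = 9 - 4*g + g*s (W(g, s) = (-4*g + g*s) + 9 = 9 - 4*g + g*s)
(-49 + W(y, o))² = (-49 + (9 - 4*3 + 3*3))² = (-49 + (9 - 12 + 9))² = (-49 + 6)² = (-43)² = 1849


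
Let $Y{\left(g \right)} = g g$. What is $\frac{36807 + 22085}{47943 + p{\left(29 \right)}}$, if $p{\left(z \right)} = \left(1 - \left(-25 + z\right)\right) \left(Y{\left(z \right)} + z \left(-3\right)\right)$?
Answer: $\frac{58892}{45681} \approx 1.2892$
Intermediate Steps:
$Y{\left(g \right)} = g^{2}$
$p{\left(z \right)} = \left(26 - z\right) \left(z^{2} - 3 z\right)$ ($p{\left(z \right)} = \left(1 - \left(-25 + z\right)\right) \left(z^{2} + z \left(-3\right)\right) = \left(26 - z\right) \left(z^{2} - 3 z\right)$)
$\frac{36807 + 22085}{47943 + p{\left(29 \right)}} = \frac{36807 + 22085}{47943 + 29 \left(-78 - 29^{2} + 29 \cdot 29\right)} = \frac{58892}{47943 + 29 \left(-78 - 841 + 841\right)} = \frac{58892}{47943 + 29 \left(-78\right)} = \frac{58892}{47943 - 2262} = \frac{58892}{45681}$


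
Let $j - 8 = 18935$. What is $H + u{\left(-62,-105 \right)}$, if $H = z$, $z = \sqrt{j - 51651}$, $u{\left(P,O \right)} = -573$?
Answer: $-573 + 2 i \sqrt{8177} \approx -573.0 + 180.85 i$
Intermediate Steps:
$j = 18943$ ($j = 8 + 18935 = 18943$)
$z = 2 i \sqrt{8177}$ ($z = \sqrt{18943 - 51651} = \sqrt{-32708} = 2 i \sqrt{8177} \approx 180.85 i$)
$H = 2 i \sqrt{8177} \approx 180.85 i$
$H + u{\left(-62,-105 \right)} = 2 i \sqrt{8177} - 573 = -573 + 2 i \sqrt{8177}$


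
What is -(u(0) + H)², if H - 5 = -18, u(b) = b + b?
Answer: -169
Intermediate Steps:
u(b) = 2*b
H = -13 (H = 5 - 18 = -13)
-(u(0) + H)² = -(2*0 - 13)² = -(0 - 13)² = -1*(-13)² = -1*169 = -169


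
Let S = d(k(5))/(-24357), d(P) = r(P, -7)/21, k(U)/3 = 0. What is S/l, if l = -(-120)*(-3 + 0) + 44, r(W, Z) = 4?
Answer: 1/40408263 ≈ 2.4747e-8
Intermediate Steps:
k(U) = 0 (k(U) = 3*0 = 0)
d(P) = 4/21
S = -4/511497 (S = (4/21)/(-24357) = (4/21)*(-1/24357) = -4/511497 ≈ -7.8202e-6)
l = -316 (l = -(-120)*(-3) + 44 = -30*12 + 44 = -360 + 44 = -316)
S/l = -4/511497/(-316) = -4/511497*(-1/316) = 1/40408263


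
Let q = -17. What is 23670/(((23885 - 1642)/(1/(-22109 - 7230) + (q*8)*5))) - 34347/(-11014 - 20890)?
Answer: -518743939300809/717936126752 ≈ -722.55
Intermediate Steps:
23670/(((23885 - 1642)/(1/(-22109 - 7230) + (q*8)*5))) - 34347/(-11014 - 20890) = 23670/(((23885 - 1642)/(1/(-22109 - 7230) - 17*8*5))) - 34347/(-11014 - 20890) = 23670/((22243/(1/(-29339) - 136*5))) - 34347/(-31904) = 23670/((22243/(-1/29339 - 680))) - 34347*(-1/31904) = 23670/((22243/(-19950521/29339))) + 34347/31904 = 23670/((22243*(-29339/19950521))) + 34347/31904 = 23670/(-22503013/687949) + 34347/31904 = 23670*(-687949/22503013) + 34347/31904 = -16283752830/22503013 + 34347/31904 = -518743939300809/717936126752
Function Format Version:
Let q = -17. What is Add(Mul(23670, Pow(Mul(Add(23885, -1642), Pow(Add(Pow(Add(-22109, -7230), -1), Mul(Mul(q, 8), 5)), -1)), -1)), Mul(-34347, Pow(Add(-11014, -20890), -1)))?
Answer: Rational(-518743939300809, 717936126752) ≈ -722.55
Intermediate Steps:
Add(Mul(23670, Pow(Mul(Add(23885, -1642), Pow(Add(Pow(Add(-22109, -7230), -1), Mul(Mul(q, 8), 5)), -1)), -1)), Mul(-34347, Pow(Add(-11014, -20890), -1))) = Add(Mul(23670, Pow(Mul(Add(23885, -1642), Pow(Add(Pow(Add(-22109, -7230), -1), Mul(Mul(-17, 8), 5)), -1)), -1)), Mul(-34347, Pow(Add(-11014, -20890), -1))) = Add(Mul(23670, Pow(Mul(22243, Pow(Add(Pow(-29339, -1), Mul(-136, 5)), -1)), -1)), Mul(-34347, Pow(-31904, -1))) = Add(Mul(23670, Pow(Mul(22243, Pow(Add(Rational(-1, 29339), -680), -1)), -1)), Mul(-34347, Rational(-1, 31904))) = Add(Mul(23670, Pow(Mul(22243, Pow(Rational(-19950521, 29339), -1)), -1)), Rational(34347, 31904)) = Add(Mul(23670, Pow(Mul(22243, Rational(-29339, 19950521)), -1)), Rational(34347, 31904)) = Add(Mul(23670, Pow(Rational(-22503013, 687949), -1)), Rational(34347, 31904)) = Add(Mul(23670, Rational(-687949, 22503013)), Rational(34347, 31904)) = Add(Rational(-16283752830, 22503013), Rational(34347, 31904)) = Rational(-518743939300809, 717936126752)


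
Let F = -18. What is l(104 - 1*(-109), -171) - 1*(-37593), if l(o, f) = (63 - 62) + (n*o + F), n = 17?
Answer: 41197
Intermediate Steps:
l(o, f) = -17 + 17*o (l(o, f) = (63 - 62) + (17*o - 18) = 1 + (-18 + 17*o) = -17 + 17*o)
l(104 - 1*(-109), -171) - 1*(-37593) = (-17 + 17*(104 - 1*(-109))) - 1*(-37593) = (-17 + 17*(104 + 109)) + 37593 = (-17 + 17*213) + 37593 = (-17 + 3621) + 37593 = 3604 + 37593 = 41197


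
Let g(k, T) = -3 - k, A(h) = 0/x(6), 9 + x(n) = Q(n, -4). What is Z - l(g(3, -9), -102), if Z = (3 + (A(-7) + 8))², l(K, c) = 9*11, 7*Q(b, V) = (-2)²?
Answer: 22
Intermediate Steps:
Q(b, V) = 4/7 (Q(b, V) = (⅐)*(-2)² = (⅐)*4 = 4/7)
x(n) = -59/7 (x(n) = -9 + 4/7 = -59/7)
A(h) = 0 (A(h) = 0/(-59/7) = 0*(-7/59) = 0)
l(K, c) = 99
Z = 121 (Z = (3 + (0 + 8))² = (3 + 8)² = 11² = 121)
Z - l(g(3, -9), -102) = 121 - 1*99 = 121 - 99 = 22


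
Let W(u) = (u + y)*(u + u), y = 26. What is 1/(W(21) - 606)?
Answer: 1/1368 ≈ 0.00073099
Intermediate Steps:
W(u) = 2*u*(26 + u) (W(u) = (u + 26)*(u + u) = (26 + u)*(2*u) = 2*u*(26 + u))
1/(W(21) - 606) = 1/(2*21*(26 + 21) - 606) = 1/(2*21*47 - 606) = 1/(1974 - 606) = 1/1368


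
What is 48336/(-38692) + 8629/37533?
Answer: -370080455/363056709 ≈ -1.0193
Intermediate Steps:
48336/(-38692) + 8629/37533 = 48336*(-1/38692) + 8629*(1/37533) = -12084/9673 + 8629/37533 = -370080455/363056709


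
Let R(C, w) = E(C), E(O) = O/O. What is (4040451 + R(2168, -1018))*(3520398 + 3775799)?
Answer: 29479933761044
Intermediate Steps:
E(O) = 1
R(C, w) = 1
(4040451 + R(2168, -1018))*(3520398 + 3775799) = (4040451 + 1)*(3520398 + 3775799) = 4040452*7296197 = 29479933761044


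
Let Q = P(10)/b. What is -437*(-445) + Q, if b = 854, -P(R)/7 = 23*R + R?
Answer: 11862245/61 ≈ 1.9446e+5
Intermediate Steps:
P(R) = -168*R (P(R) = -7*(23*R + R) = -168*R)
Q = -120/61 (Q = -168*10/854 = -1680*1/854 = -120/61 ≈ -1.9672)
-437*(-445) + Q = -437*(-445) - 120/61 = 194465 - 120/61 = 11862245/61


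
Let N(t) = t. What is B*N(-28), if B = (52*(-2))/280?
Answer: 52/5 ≈ 10.400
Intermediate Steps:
B = -13/35 (B = -104*1/280 = -13/35 ≈ -0.37143)
B*N(-28) = -13/35*(-28) = 52/5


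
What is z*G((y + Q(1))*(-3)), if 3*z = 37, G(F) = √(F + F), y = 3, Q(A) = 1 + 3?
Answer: 37*I*√42/3 ≈ 79.929*I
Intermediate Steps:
Q(A) = 4
G(F) = √2*√F (G(F) = √(2*F) = √2*√F)
z = 37/3 (z = (⅓)*37 = 37/3 ≈ 12.333)
z*G((y + Q(1))*(-3)) = 37*(√2*√((3 + 4)*(-3)))/3 = 37*(√2*√(7*(-3)))/3 = 37*(√2*√(-21))/3 = 37*(√2*(I*√21))/3 = 37*(I*√42)/3 = 37*I*√42/3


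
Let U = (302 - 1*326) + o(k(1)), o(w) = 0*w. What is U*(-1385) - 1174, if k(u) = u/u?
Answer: 32066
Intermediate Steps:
k(u) = 1
o(w) = 0
U = -24 (U = (302 - 1*326) + 0 = (302 - 326) + 0 = -24 + 0 = -24)
U*(-1385) - 1174 = -24*(-1385) - 1174 = 33240 - 1174 = 32066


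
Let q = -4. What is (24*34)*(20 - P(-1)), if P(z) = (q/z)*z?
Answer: 19584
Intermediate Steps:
P(z) = -4 (P(z) = (-4/z)*z = -4)
(24*34)*(20 - P(-1)) = (24*34)*(20 - 1*(-4)) = 816*(20 + 4) = 816*24 = 19584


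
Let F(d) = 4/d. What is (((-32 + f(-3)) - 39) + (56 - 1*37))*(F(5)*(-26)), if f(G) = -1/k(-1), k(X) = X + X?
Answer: 5356/5 ≈ 1071.2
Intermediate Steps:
k(X) = 2*X
f(G) = ½ (f(G) = -1/(2*(-1)) = -1/(-2) = -1*(-½) = ½)
(((-32 + f(-3)) - 39) + (56 - 1*37))*(F(5)*(-26)) = (((-32 + ½) - 39) + (56 - 1*37))*((4/5)*(-26)) = ((-63/2 - 39) + (56 - 37))*((4*(⅕))*(-26)) = (-141/2 + 19)*((⅘)*(-26)) = -103/2*(-104/5) = 5356/5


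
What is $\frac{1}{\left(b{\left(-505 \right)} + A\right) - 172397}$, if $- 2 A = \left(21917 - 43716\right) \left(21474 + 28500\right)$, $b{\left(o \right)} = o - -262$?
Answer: $\frac{1}{544518973} \approx 1.8365 \cdot 10^{-9}$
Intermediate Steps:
$b{\left(o \right)} = 262 + o$ ($b{\left(o \right)} = o + 262 = 262 + o$)
$A = 544691613$ ($A = - \frac{\left(21917 - 43716\right) \left(21474 + 28500\right)}{2} = - \frac{\left(-21799\right) 49974}{2} = \left(- \frac{1}{2}\right) \left(-1089383226\right) = 544691613$)
$\frac{1}{\left(b{\left(-505 \right)} + A\right) - 172397} = \frac{1}{\left(\left(262 - 505\right) + 544691613\right) - 172397} = \frac{1}{\left(-243 + 544691613\right) - 172397} = \frac{1}{544691370 - 172397} = \frac{1}{544518973}$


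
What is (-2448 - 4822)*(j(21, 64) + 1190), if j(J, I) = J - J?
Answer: -8651300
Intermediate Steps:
j(J, I) = 0
(-2448 - 4822)*(j(21, 64) + 1190) = (-2448 - 4822)*(0 + 1190) = -7270*1190 = -8651300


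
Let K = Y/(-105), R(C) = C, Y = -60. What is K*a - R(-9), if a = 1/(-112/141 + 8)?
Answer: 16143/1778 ≈ 9.0793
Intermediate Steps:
K = 4/7 (K = -60/(-105) = -60*(-1/105) = 4/7 ≈ 0.57143)
a = 141/1016 (a = 1/(-112*1/141 + 8) = 1/(-112/141 + 8) = 1/(1016/141) = 141/1016 ≈ 0.13878)
K*a - R(-9) = (4/7)*(141/1016) - 1*(-9) = 141/1778 + 9 = 16143/1778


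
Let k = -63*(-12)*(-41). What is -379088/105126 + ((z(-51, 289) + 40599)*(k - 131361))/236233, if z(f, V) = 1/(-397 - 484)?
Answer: -13273048520210350/475629498813 ≈ -27906.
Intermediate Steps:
k = -30996 (k = 756*(-41) = -30996)
z(f, V) = -1/881 (z(f, V) = 1/(-881) = -1/881)
-379088/105126 + ((z(-51, 289) + 40599)*(k - 131361))/236233 = -379088/105126 + ((-1/881 + 40599)*(-30996 - 131361))/236233 = -379088*1/105126 + ((35767718/881)*(-162357))*(1/236233) = -189544/52563 - 5807139391326/881*1/236233 = -189544/52563 - 252484321362/9048751 = -13273048520210350/475629498813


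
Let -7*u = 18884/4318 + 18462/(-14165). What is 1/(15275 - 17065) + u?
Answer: -6730834421/15327816182 ≈ -0.43913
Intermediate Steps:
u = -93886472/214075645 (u = -(18884/4318 + 18462/(-14165))/7 = -(18884*(1/4318) + 18462*(-1/14165))/7 = -(9442/2159 - 18462/14165)/7 = -1/7*93886472/30582235 = -93886472/214075645 ≈ -0.43857)
1/(15275 - 17065) + u = 1/(15275 - 17065) - 93886472/214075645 = 1/(-1790) - 93886472/214075645 = -1/1790 - 93886472/214075645 = -6730834421/15327816182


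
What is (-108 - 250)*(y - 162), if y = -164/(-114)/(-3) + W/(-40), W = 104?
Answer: 50529194/855 ≈ 59099.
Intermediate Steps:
y = -2633/855 (y = -164/(-114)/(-3) + 104/(-40) = -164*(-1/114)*(-1/3) + 104*(-1/40) = (82/57)*(-1/3) - 13/5 = -82/171 - 13/5 = -2633/855 ≈ -3.0795)
(-108 - 250)*(y - 162) = (-108 - 250)*(-2633/855 - 162) = -358*(-141143/855) = 50529194/855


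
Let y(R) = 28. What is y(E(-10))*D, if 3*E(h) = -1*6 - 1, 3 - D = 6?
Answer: -84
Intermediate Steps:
D = -3 (D = 3 - 1*6 = 3 - 6 = -3)
E(h) = -7/3 (E(h) = (-1*6 - 1)/3 = (-6 - 1)/3 = (⅓)*(-7) = -7/3)
y(E(-10))*D = 28*(-3) = -84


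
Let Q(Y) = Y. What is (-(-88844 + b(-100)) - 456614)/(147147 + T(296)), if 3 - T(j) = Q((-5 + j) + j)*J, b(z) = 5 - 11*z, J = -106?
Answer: -368875/209372 ≈ -1.7618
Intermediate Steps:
T(j) = -527 + 212*j (T(j) = 3 - ((-5 + j) + j)*(-106) = 3 - (-5 + 2*j)*(-106) = 3 - (530 - 212*j) = 3 + (-530 + 212*j) = -527 + 212*j)
(-(-88844 + b(-100)) - 456614)/(147147 + T(296)) = (-(-88844 + (5 - 11*(-100))) - 456614)/(147147 + (-527 + 212*296)) = (-(-88844 + (5 + 1100)) - 456614)/(147147 + (-527 + 62752)) = (-(-88844 + 1105) - 456614)/(147147 + 62225) = (-1*(-87739) - 456614)/209372 = (87739 - 456614)*(1/209372) = -368875*1/209372 = -368875/209372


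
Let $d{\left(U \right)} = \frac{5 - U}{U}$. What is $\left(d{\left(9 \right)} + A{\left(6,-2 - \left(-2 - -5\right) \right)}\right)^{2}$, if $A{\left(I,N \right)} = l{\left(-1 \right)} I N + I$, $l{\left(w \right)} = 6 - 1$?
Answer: $\frac{1690000}{81} \approx 20864.0$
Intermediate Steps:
$l{\left(w \right)} = 5$ ($l{\left(w \right)} = 6 - 1 = 5$)
$A{\left(I,N \right)} = I + 5 I N$ ($A{\left(I,N \right)} = 5 I N + I = I + 5 I N$)
$d{\left(U \right)} = \frac{5 - U}{U}$
$\left(d{\left(9 \right)} + A{\left(6,-2 - \left(-2 - -5\right) \right)}\right)^{2} = \left(\frac{5 - 9}{9} + 6 \left(1 + 5 \left(-2 - \left(-2 - -5\right)\right)\right)\right)^{2} = \left(\frac{5 - 9}{9} + 6 \left(1 + 5 \left(-2 - \left(-2 + 5\right)\right)\right)\right)^{2} = \left(\frac{1}{9} \left(-4\right) + 6 \left(1 + 5 \left(-2 - 3\right)\right)\right)^{2} = \left(- \frac{4}{9} + 6 \left(1 + 5 \left(-2 - 3\right)\right)\right)^{2} = \left(- \frac{4}{9} + 6 \left(1 + 5 \left(-5\right)\right)\right)^{2} = \left(- \frac{4}{9} + 6 \left(1 - 25\right)\right)^{2} = \left(- \frac{4}{9} + 6 \left(-24\right)\right)^{2} = \left(- \frac{4}{9} - 144\right)^{2} = \left(- \frac{1300}{9}\right)^{2} = \frac{1690000}{81}$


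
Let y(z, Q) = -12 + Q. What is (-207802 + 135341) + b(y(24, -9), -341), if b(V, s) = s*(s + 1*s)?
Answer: 160101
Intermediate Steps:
b(V, s) = 2*s² (b(V, s) = s*(s + s) = s*(2*s) = 2*s²)
(-207802 + 135341) + b(y(24, -9), -341) = (-207802 + 135341) + 2*(-341)² = -72461 + 2*116281 = -72461 + 232562 = 160101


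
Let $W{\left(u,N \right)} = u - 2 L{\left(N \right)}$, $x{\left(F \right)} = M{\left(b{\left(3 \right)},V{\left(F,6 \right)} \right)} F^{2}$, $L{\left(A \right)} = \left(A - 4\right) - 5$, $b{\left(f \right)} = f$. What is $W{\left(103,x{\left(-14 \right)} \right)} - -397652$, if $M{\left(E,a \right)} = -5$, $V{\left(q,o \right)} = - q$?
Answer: $399733$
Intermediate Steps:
$L{\left(A \right)} = -9 + A$ ($L{\left(A \right)} = \left(-4 + A\right) - 5 = -9 + A$)
$x{\left(F \right)} = - 5 F^{2}$
$W{\left(u,N \right)} = 18 + u - 2 N$ ($W{\left(u,N \right)} = u - 2 \left(-9 + N\right) = u - \left(-18 + 2 N\right) = 18 + u - 2 N$)
$W{\left(103,x{\left(-14 \right)} \right)} - -397652 = \left(18 + 103 - 2 \left(- 5 \left(-14\right)^{2}\right)\right) - -397652 = \left(18 + 103 - 2 \left(\left(-5\right) 196\right)\right) + 397652 = \left(18 + 103 - -1960\right) + 397652 = \left(18 + 103 + 1960\right) + 397652 = 2081 + 397652 = 399733$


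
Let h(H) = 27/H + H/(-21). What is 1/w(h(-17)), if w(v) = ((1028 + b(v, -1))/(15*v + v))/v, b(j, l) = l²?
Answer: 1236544/131145021 ≈ 0.0094288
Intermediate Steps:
h(H) = 27/H - H/21 (h(H) = 27/H + H*(-1/21) = 27/H - H/21)
w(v) = 1029/(16*v²) (w(v) = ((1028 + (-1)²)/(15*v + v))/v = ((1028 + 1)/((16*v)))/v = (1029*(1/(16*v)))/v = (1029/(16*v))/v = 1029/(16*v²))
1/w(h(-17)) = 1/(1029/(16*(27/(-17) - 1/21*(-17))²)) = 1/(1029/(16*(27*(-1/17) + 17/21)²)) = 1/(1029/(16*(-27/17 + 17/21)²)) = 1/(1029/(16*(-278/357)²)) = 1/((1029/16)*(127449/77284)) = 1/(131145021/1236544) = 1236544/131145021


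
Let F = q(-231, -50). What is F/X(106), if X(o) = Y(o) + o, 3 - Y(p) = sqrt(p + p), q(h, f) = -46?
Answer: -5014/11669 - 92*sqrt(53)/11669 ≈ -0.48708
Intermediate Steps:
F = -46
Y(p) = 3 - sqrt(2)*sqrt(p) (Y(p) = 3 - sqrt(p + p) = 3 - sqrt(2*p) = 3 - sqrt(2)*sqrt(p))
X(o) = 3 + o - sqrt(2)*sqrt(o) (X(o) = (3 - sqrt(2)*sqrt(o)) + o = 3 + o - sqrt(2)*sqrt(o))
F/X(106) = -46/(3 + 106 - sqrt(2)*sqrt(106)) = -46/(3 + 106 - 2*sqrt(53)) = -46/(109 - 2*sqrt(53))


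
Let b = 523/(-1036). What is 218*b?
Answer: -57007/518 ≈ -110.05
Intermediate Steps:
b = -523/1036 (b = 523*(-1/1036) = -523/1036 ≈ -0.50483)
218*b = 218*(-523/1036) = -57007/518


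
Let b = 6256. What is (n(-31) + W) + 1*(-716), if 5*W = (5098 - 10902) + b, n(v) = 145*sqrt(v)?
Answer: -3128/5 + 145*I*sqrt(31) ≈ -625.6 + 807.33*I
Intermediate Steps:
W = 452/5 (W = ((5098 - 10902) + 6256)/5 = (-5804 + 6256)/5 = (1/5)*452 = 452/5 ≈ 90.400)
(n(-31) + W) + 1*(-716) = (145*sqrt(-31) + 452/5) + 1*(-716) = (145*(I*sqrt(31)) + 452/5) - 716 = (145*I*sqrt(31) + 452/5) - 716 = (452/5 + 145*I*sqrt(31)) - 716 = -3128/5 + 145*I*sqrt(31)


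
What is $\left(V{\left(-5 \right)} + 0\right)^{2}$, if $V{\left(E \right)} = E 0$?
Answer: $0$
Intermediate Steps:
$V{\left(E \right)} = 0$
$\left(V{\left(-5 \right)} + 0\right)^{2} = \left(0 + 0\right)^{2} = 0^{2} = 0$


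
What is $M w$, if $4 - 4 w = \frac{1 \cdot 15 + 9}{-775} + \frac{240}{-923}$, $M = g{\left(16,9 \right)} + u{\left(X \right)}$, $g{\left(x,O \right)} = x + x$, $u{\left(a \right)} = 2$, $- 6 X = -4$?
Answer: $\frac{26090342}{715325} \approx 36.473$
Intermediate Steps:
$X = \frac{2}{3}$ ($X = \left(- \frac{1}{6}\right) \left(-4\right) = \frac{2}{3} \approx 0.66667$)
$g{\left(x,O \right)} = 2 x$
$M = 34$ ($M = 2 \cdot 16 + 2 = 32 + 2 = 34$)
$w = \frac{767363}{715325}$ ($w = 1 - \frac{\frac{1 \cdot 15 + 9}{-775} + \frac{240}{-923}}{4} = 1 - \frac{\left(15 + 9\right) \left(- \frac{1}{775}\right) + 240 \left(- \frac{1}{923}\right)}{4} = 1 - \frac{24 \left(- \frac{1}{775}\right) - \frac{240}{923}}{4} = 1 - \frac{- \frac{24}{775} - \frac{240}{923}}{4} = 1 - - \frac{52038}{715325} = 1 + \frac{52038}{715325} = \frac{767363}{715325} \approx 1.0727$)
$M w = 34 \cdot \frac{767363}{715325} = \frac{26090342}{715325}$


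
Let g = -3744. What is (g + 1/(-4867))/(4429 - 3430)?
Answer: -18222049/4862133 ≈ -3.7477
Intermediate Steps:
(g + 1/(-4867))/(4429 - 3430) = (-3744 + 1/(-4867))/(4429 - 3430) = (-3744 - 1/4867)/999 = -18222049/4867*1/999 = -18222049/4862133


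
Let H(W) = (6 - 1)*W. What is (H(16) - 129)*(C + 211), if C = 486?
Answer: -34153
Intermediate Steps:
H(W) = 5*W
(H(16) - 129)*(C + 211) = (5*16 - 129)*(486 + 211) = (80 - 129)*697 = -49*697 = -34153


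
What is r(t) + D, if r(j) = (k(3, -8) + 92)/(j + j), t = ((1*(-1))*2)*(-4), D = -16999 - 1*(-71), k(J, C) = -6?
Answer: -135381/8 ≈ -16923.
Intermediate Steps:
D = -16928 (D = -16999 + 71 = -16928)
t = 8 (t = -1*2*(-4) = -2*(-4) = 8)
r(j) = 43/j (r(j) = (-6 + 92)/(j + j) = 86/((2*j)) = 86*(1/(2*j)) = 43/j)
r(t) + D = 43/8 - 16928 = -135381/8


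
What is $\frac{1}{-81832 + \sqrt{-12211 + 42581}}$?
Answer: $- \frac{40916}{3348222927} - \frac{\sqrt{30370}}{6696445854} \approx -1.2246 \cdot 10^{-5}$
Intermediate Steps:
$\frac{1}{-81832 + \sqrt{-12211 + 42581}} = \frac{1}{-81832 + \sqrt{30370}}$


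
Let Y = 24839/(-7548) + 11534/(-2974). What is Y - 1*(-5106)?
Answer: 57228645947/11223876 ≈ 5098.8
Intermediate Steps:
Y = -80464909/11223876 (Y = 24839*(-1/7548) + 11534*(-1/2974) = -24839/7548 - 5767/1487 = -80464909/11223876 ≈ -7.1691)
Y - 1*(-5106) = -80464909/11223876 - 1*(-5106) = -80464909/11223876 + 5106 = 57228645947/11223876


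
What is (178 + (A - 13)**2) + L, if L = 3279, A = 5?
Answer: 3521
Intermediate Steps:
(178 + (A - 13)**2) + L = (178 + (5 - 13)**2) + 3279 = (178 + (-8)**2) + 3279 = (178 + 64) + 3279 = 242 + 3279 = 3521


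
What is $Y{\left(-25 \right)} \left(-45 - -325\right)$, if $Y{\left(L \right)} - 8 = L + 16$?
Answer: $-280$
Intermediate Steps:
$Y{\left(L \right)} = 24 + L$ ($Y{\left(L \right)} = 8 + \left(L + 16\right) = 8 + \left(16 + L\right) = 24 + L$)
$Y{\left(-25 \right)} \left(-45 - -325\right) = \left(24 - 25\right) \left(-45 - -325\right) = - (-45 + 325) = \left(-1\right) 280 = -280$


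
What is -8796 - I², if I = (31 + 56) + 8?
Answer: -17821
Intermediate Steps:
I = 95 (I = 87 + 8 = 95)
-8796 - I² = -8796 - 1*95² = -8796 - 1*9025 = -8796 - 9025 = -17821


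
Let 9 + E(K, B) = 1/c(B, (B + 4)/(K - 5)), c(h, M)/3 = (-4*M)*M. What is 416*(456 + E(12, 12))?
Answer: 17850755/96 ≈ 1.8595e+5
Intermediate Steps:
c(h, M) = -12*M**2 (c(h, M) = 3*((-4*M)*M) = 3*(-4*M**2) = -12*M**2)
E(K, B) = -9 - (-5 + K)**2/(12*(4 + B)**2) (E(K, B) = -9 + 1/(-12*(B + 4)**2/(K - 5)**2) = -9 + 1/(-12*(4 + B)**2/(-5 + K)**2) = -9 - (-5 + K)**2/(12*(4 + B)**2))
416*(456 + E(12, 12)) = 416*(456 + (-9 - (-5 + 12)**2/(12*(4 + 12)**2))) = 416*(456 + (-9 - 1/12*7**2/16**2)) = 416*(456 + (-9 - 1/12*49*1/256)) = 416*(456 + (-9 - 49/3072)) = 416*(456 - 27697/3072) = 416*(1373135/3072) = 17850755/96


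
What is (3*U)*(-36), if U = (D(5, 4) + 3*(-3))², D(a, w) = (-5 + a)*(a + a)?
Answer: -8748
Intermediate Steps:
D(a, w) = 2*a*(-5 + a) (D(a, w) = (-5 + a)*(2*a) = 2*a*(-5 + a))
U = 81 (U = (2*5*(-5 + 5) + 3*(-3))² = (2*5*0 - 9)² = (0 - 9)² = (-9)² = 81)
(3*U)*(-36) = (3*81)*(-36) = 243*(-36) = -8748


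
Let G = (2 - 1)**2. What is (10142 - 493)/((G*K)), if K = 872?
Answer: 9649/872 ≈ 11.065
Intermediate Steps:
G = 1 (G = 1**2 = 1)
(10142 - 493)/((G*K)) = (10142 - 493)/((1*872)) = 9649/872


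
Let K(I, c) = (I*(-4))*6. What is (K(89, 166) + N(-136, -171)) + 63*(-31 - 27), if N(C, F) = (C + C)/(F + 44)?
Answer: -735058/127 ≈ -5787.9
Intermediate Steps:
N(C, F) = 2*C/(44 + F) (N(C, F) = (2*C)/(44 + F) = 2*C/(44 + F))
K(I, c) = -24*I (K(I, c) = -4*I*6 = -24*I)
(K(89, 166) + N(-136, -171)) + 63*(-31 - 27) = (-24*89 + 2*(-136)/(44 - 171)) + 63*(-31 - 27) = (-2136 + 2*(-136)/(-127)) + 63*(-58) = (-2136 + 2*(-136)*(-1/127)) - 3654 = (-2136 + 272/127) - 3654 = -271000/127 - 3654 = -735058/127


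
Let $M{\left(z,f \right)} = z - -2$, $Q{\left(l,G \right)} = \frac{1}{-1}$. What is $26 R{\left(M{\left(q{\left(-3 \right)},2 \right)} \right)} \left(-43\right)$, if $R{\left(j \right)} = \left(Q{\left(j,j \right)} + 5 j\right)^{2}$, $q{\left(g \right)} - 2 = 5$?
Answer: $-2164448$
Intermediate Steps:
$q{\left(g \right)} = 7$ ($q{\left(g \right)} = 2 + 5 = 7$)
$Q{\left(l,G \right)} = -1$
$M{\left(z,f \right)} = 2 + z$ ($M{\left(z,f \right)} = z + 2 = 2 + z$)
$R{\left(j \right)} = \left(-1 + 5 j\right)^{2}$
$26 R{\left(M{\left(q{\left(-3 \right)},2 \right)} \right)} \left(-43\right) = 26 \left(-1 + 5 \left(2 + 7\right)\right)^{2} \left(-43\right) = 26 \left(-1 + 5 \cdot 9\right)^{2} \left(-43\right) = 26 \left(-1 + 45\right)^{2} \left(-43\right) = 26 \cdot 44^{2} \left(-43\right) = 26 \cdot 1936 \left(-43\right) = 50336 \left(-43\right) = -2164448$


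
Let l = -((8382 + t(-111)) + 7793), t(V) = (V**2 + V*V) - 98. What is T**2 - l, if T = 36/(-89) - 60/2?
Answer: 329857635/7921 ≈ 41643.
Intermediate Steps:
T = -2706/89 (T = 36*(-1/89) - 60*1/2 = -36/89 - 30 = -2706/89 ≈ -30.404)
t(V) = -98 + 2*V**2 (t(V) = (V**2 + V**2) - 98 = 2*V**2 - 98 = -98 + 2*V**2)
l = -40719 (l = -((8382 + (-98 + 2*(-111)**2)) + 7793) = -((8382 + (-98 + 2*12321)) + 7793) = -((8382 + (-98 + 24642)) + 7793) = -((8382 + 24544) + 7793) = -(32926 + 7793) = -1*40719 = -40719)
T**2 - l = (-2706/89)**2 - 1*(-40719) = 7322436/7921 + 40719 = 329857635/7921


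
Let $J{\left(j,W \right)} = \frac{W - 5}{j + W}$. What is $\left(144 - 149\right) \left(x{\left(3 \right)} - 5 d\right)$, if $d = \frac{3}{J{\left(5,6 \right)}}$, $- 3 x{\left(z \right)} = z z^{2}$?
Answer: $870$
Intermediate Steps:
$J{\left(j,W \right)} = \frac{-5 + W}{W + j}$ ($J{\left(j,W \right)} = \frac{W - 5}{W + j} = \frac{-5 + W}{W + j}$)
$x{\left(z \right)} = - \frac{z^{3}}{3}$ ($x{\left(z \right)} = - \frac{z z^{2}}{3} = - \frac{z^{3}}{3}$)
$d = 33$ ($d = \frac{3}{\frac{1}{6 + 5} \left(-5 + 6\right)} = \frac{3}{\frac{1}{11} \cdot 1} = 3 \frac{1}{\frac{1}{11}} = 3 \cdot 11 = 33$)
$\left(144 - 149\right) \left(x{\left(3 \right)} - 5 d\right) = \left(144 - 149\right) \left(- \frac{3^{3}}{3} - 165\right) = - 5 \left(\left(- \frac{1}{3}\right) 27 - 165\right) = - 5 \left(-9 - 165\right) = \left(-5\right) \left(-174\right) = 870$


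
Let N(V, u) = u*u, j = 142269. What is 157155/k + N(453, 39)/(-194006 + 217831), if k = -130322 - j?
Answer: -3329606964/6494480575 ≈ -0.51268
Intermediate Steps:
N(V, u) = u²
k = -272591 (k = -130322 - 1*142269 = -130322 - 142269 = -272591)
157155/k + N(453, 39)/(-194006 + 217831) = 157155/(-272591) + 39²/(-194006 + 217831) = 157155*(-1/272591) + 1521/23825 = -157155/272591 + 1521*(1/23825) = -157155/272591 + 1521/23825 = -3329606964/6494480575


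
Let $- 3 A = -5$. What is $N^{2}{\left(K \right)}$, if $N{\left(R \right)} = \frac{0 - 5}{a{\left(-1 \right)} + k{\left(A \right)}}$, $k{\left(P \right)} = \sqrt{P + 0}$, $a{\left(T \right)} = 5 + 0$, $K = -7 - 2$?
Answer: $\frac{225}{\left(15 + \sqrt{15}\right)^{2}} \approx 0.63169$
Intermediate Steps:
$A = \frac{5}{3}$ ($A = \left(- \frac{1}{3}\right) \left(-5\right) = \frac{5}{3} \approx 1.6667$)
$K = -9$ ($K = -7 - 2 = -9$)
$a{\left(T \right)} = 5$
$k{\left(P \right)} = \sqrt{P}$
$N{\left(R \right)} = - \frac{5}{5 + \frac{\sqrt{15}}{3}}$ ($N{\left(R \right)} = \frac{0 - 5}{5 + \sqrt{\frac{5}{3}}} = - \frac{5}{5 + \frac{\sqrt{15}}{3}}$)
$N^{2}{\left(K \right)} = \left(- \frac{15}{14} + \frac{\sqrt{15}}{14}\right)^{2}$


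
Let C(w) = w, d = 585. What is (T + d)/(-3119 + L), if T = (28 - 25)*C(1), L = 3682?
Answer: 588/563 ≈ 1.0444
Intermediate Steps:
T = 3 (T = (28 - 25)*1 = 3*1 = 3)
(T + d)/(-3119 + L) = (3 + 585)/(-3119 + 3682) = 588/563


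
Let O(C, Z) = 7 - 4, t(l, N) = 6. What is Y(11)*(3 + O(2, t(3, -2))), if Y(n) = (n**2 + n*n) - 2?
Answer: 1440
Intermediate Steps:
O(C, Z) = 3
Y(n) = -2 + 2*n**2 (Y(n) = (n**2 + n**2) - 2 = 2*n**2 - 2 = -2 + 2*n**2)
Y(11)*(3 + O(2, t(3, -2))) = (-2 + 2*11**2)*(3 + 3) = (-2 + 2*121)*6 = (-2 + 242)*6 = 240*6 = 1440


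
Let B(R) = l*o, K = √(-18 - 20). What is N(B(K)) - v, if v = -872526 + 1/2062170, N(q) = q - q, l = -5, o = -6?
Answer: 1799296941419/2062170 ≈ 8.7253e+5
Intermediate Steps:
K = I*√38 (K = √(-38) = I*√38 ≈ 6.1644*I)
B(R) = 30 (B(R) = -5*(-6) = 30)
N(q) = 0
v = -1799296941419/2062170 (v = -872526 + 1/2062170 = -1799296941419/2062170 ≈ -8.7253e+5)
N(B(K)) - v = 0 - 1*(-1799296941419/2062170) = 0 + 1799296941419/2062170 = 1799296941419/2062170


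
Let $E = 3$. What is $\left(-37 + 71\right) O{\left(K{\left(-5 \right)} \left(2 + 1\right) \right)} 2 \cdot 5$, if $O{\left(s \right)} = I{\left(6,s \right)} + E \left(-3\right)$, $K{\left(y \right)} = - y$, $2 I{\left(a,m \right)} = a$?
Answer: $-2040$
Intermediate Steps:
$I{\left(a,m \right)} = \frac{a}{2}$
$O{\left(s \right)} = -6$ ($O{\left(s \right)} = \frac{1}{2} \cdot 6 + 3 \left(-3\right) = 3 - 9 = -6$)
$\left(-37 + 71\right) O{\left(K{\left(-5 \right)} \left(2 + 1\right) \right)} 2 \cdot 5 = \left(-37 + 71\right) \left(-6\right) 2 \cdot 5 = 34 \left(\left(-12\right) 5\right) = 34 \left(-60\right) = -2040$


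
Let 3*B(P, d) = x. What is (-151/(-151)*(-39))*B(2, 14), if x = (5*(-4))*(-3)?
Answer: -780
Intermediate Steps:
x = 60 (x = -20*(-3) = 60)
B(P, d) = 20 (B(P, d) = (⅓)*60 = 20)
(-151/(-151)*(-39))*B(2, 14) = (-151/(-151)*(-39))*20 = (-151*(-1/151)*(-39))*20 = (1*(-39))*20 = -39*20 = -780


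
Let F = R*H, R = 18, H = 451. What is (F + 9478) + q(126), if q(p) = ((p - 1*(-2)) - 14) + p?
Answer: 17836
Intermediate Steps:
q(p) = -12 + 2*p (q(p) = ((p + 2) - 14) + p = ((2 + p) - 14) + p = (-12 + p) + p = -12 + 2*p)
F = 8118 (F = 18*451 = 8118)
(F + 9478) + q(126) = (8118 + 9478) + (-12 + 2*126) = 17596 + (-12 + 252) = 17596 + 240 = 17836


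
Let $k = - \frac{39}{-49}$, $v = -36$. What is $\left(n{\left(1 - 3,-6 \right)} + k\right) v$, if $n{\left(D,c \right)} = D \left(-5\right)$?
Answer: $- \frac{19044}{49} \approx -388.65$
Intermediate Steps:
$n{\left(D,c \right)} = - 5 D$
$k = \frac{39}{49}$ ($k = \left(-39\right) \left(- \frac{1}{49}\right) = \frac{39}{49} \approx 0.79592$)
$\left(n{\left(1 - 3,-6 \right)} + k\right) v = \left(- 5 \left(1 - 3\right) + \frac{39}{49}\right) \left(-36\right) = \left(\left(-5\right) \left(-2\right) + \frac{39}{49}\right) \left(-36\right) = \left(10 + \frac{39}{49}\right) \left(-36\right) = \frac{529}{49} \left(-36\right) = - \frac{19044}{49}$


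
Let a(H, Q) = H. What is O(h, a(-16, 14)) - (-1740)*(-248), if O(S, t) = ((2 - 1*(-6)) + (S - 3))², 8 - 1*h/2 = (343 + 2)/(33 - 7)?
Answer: -72921696/169 ≈ -4.3149e+5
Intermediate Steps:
h = -137/13 (h = 16 - 2*(343 + 2)/(33 - 7) = 16 - 690/26 = 16 - 2*345/26 = 16 - 345/13 = -137/13 ≈ -10.538)
O(S, t) = (5 + S)² (O(S, t) = ((2 + 6) + (-3 + S))² = (8 + (-3 + S))² = (5 + S)²)
O(h, a(-16, 14)) - (-1740)*(-248) = (5 - 137/13)² - (-1740)*(-248) = (-72/13)² - 1*431520 = 5184/169 - 431520 = -72921696/169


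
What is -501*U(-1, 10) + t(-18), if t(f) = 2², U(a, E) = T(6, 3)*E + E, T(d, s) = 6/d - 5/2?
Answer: 2509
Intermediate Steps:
T(d, s) = -5/2 + 6/d (T(d, s) = 6/d - 5*½ = 6/d - 5/2 = -5/2 + 6/d)
U(a, E) = -E/2 (U(a, E) = (-5/2 + 6/6)*E + E = (-5/2 + 6*(⅙))*E + E = (-5/2 + 1)*E + E = -3*E/2 + E = -E/2)
t(f) = 4
-501*U(-1, 10) + t(-18) = -(-501)*10/2 + 4 = -501*(-5) + 4 = 2505 + 4 = 2509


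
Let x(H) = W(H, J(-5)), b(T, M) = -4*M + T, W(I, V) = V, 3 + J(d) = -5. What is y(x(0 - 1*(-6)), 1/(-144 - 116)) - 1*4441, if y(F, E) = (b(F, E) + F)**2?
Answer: -17683704/4225 ≈ -4185.5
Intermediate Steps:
J(d) = -8 (J(d) = -3 - 5 = -8)
b(T, M) = T - 4*M
x(H) = -8
y(F, E) = (-4*E + 2*F)**2 (y(F, E) = ((F - 4*E) + F)**2 = (-4*E + 2*F)**2)
y(x(0 - 1*(-6)), 1/(-144 - 116)) - 1*4441 = 4*(-8 - 2/(-144 - 116))**2 - 1*4441 = 4*(-8 - 2/(-260))**2 - 4441 = 4*(-8 - 2*(-1/260))**2 - 4441 = 4*(-8 + 1/130)**2 - 4441 = 4*(-1039/130)**2 - 4441 = 4*(1079521/16900) - 4441 = 1079521/4225 - 4441 = -17683704/4225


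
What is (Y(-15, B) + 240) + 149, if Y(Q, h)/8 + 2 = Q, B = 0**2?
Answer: 253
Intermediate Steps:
B = 0
Y(Q, h) = -16 + 8*Q
(Y(-15, B) + 240) + 149 = ((-16 + 8*(-15)) + 240) + 149 = ((-16 - 120) + 240) + 149 = (-136 + 240) + 149 = 104 + 149 = 253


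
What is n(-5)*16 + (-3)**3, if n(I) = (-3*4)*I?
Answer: 933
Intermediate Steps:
n(I) = -12*I
n(-5)*16 + (-3)**3 = -12*(-5)*16 + (-3)**3 = 60*16 - 27 = 960 - 27 = 933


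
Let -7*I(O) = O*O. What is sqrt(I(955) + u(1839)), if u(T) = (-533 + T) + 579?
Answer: 3*I*sqrt(699090)/7 ≈ 358.34*I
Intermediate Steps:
I(O) = -O**2/7 (I(O) = -O*O/7 = -O**2/7)
u(T) = 46 + T
sqrt(I(955) + u(1839)) = sqrt(-1/7*955**2 + (46 + 1839)) = sqrt(-1/7*912025 + 1885) = sqrt(-912025/7 + 1885) = sqrt(-898830/7) = 3*I*sqrt(699090)/7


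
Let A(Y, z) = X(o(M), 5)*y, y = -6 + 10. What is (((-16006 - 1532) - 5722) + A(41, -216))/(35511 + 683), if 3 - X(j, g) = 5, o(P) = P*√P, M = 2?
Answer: -11634/18097 ≈ -0.64287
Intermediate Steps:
o(P) = P^(3/2)
X(j, g) = -2 (X(j, g) = 3 - 1*5 = 3 - 5 = -2)
y = 4
A(Y, z) = -8 (A(Y, z) = -2*4 = -8)
(((-16006 - 1532) - 5722) + A(41, -216))/(35511 + 683) = (((-16006 - 1532) - 5722) - 8)/(35511 + 683) = ((-17538 - 5722) - 8)/36194 = (-23260 - 8)*(1/36194) = -23268*1/36194 = -11634/18097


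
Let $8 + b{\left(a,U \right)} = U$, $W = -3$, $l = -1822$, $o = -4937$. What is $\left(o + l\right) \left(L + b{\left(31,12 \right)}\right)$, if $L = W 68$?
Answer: $1351800$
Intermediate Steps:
$b{\left(a,U \right)} = -8 + U$
$L = -204$ ($L = \left(-3\right) 68 = -204$)
$\left(o + l\right) \left(L + b{\left(31,12 \right)}\right) = \left(-4937 - 1822\right) \left(-204 + \left(-8 + 12\right)\right) = - 6759 \left(-204 + 4\right) = \left(-6759\right) \left(-200\right) = 1351800$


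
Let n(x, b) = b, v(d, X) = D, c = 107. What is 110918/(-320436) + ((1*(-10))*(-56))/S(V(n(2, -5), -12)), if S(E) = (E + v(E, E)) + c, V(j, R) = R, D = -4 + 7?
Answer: 6020507/1121526 ≈ 5.3681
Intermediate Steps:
D = 3
v(d, X) = 3
S(E) = 110 + E (S(E) = (E + 3) + 107 = (3 + E) + 107 = 110 + E)
110918/(-320436) + ((1*(-10))*(-56))/S(V(n(2, -5), -12)) = 110918/(-320436) + ((1*(-10))*(-56))/(110 - 12) = 110918*(-1/320436) - 10*(-56)/98 = -55459/160218 + 560*(1/98) = -55459/160218 + 40/7 = 6020507/1121526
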